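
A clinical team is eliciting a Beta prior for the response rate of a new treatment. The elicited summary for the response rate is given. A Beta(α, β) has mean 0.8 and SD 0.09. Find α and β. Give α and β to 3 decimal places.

First σ² = 0.0081. Setting α = μn, β = (1−μ)n with n = α+β,
μ(1−μ)/(n+1) = 0.0081 ⇒ n+1 = 0.16/0.0081 = 19.7531 ⇒ n = 18.7531.
Hence α = 0.8×18.7531 = 15.002, β = 0.2×18.7531 = 3.751.

α = 15.002, β = 3.751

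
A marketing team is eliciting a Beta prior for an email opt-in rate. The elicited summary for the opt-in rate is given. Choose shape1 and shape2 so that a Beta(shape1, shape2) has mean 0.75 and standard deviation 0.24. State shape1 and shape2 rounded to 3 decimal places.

shape1 = 1.691, shape2 = 0.564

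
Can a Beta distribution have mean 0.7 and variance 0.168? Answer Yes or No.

Yes

For any Beta, Var(X) < E[X]·(1−E[X]).
Here μ(1−μ) = 0.7×0.3 = 0.21, and 0.168 < 0.21.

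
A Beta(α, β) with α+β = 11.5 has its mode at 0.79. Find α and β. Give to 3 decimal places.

Mode = (α−1)/(κ−2) with κ = α+β, so α−1 = 0.79·9.5 = 7.505.
α = 8.505; β = κ − α = 2.995.

α = 8.505, β = 2.995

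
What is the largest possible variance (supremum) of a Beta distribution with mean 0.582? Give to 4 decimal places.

Var = μ(1−μ)/(α+β+1), which approaches μ(1−μ) as α+β → 0.
So the supremum is μ(1−μ) = 0.582×0.418 = 0.2433.

0.2433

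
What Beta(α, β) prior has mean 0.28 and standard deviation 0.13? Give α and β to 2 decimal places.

α = 3.06, β = 7.87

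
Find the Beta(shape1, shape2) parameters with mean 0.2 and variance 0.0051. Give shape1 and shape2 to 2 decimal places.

shape1 = 6.07, shape2 = 24.30

Let s = shape1+shape2. The Beta variance is μ(1−μ)/(s+1).
So s+1 = μ(1−μ)/σ² = (0.2×0.8)/0.0051 = 0.16/0.0051 = 31.3725, giving s = 30.3725.
Then shape1 = μs = 0.2×30.3725 = 6.07 and shape2 = (1−μ)s = 0.8×30.3725 = 24.30.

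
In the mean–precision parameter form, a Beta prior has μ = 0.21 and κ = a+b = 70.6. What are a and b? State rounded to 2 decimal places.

a = 14.83, b = 55.77

Split κ in proportion μ : (1−μ): a = 0.21·70.6 = 14.83, b = 70.6 − 14.83 = 55.77.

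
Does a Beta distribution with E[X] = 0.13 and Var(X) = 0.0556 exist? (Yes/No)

Yes

The Beta variance bound is σ² < μ(1−μ).
Here μ(1−μ) = 0.13×0.87 = 0.1131, and 0.0556 < 0.1131.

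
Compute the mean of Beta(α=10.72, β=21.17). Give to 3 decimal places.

0.336

The Beta mean is α/(α+β) = 10.72/(10.72+21.17) = 0.336.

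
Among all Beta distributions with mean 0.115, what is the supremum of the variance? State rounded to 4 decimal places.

Var = μ(1−μ)/(α+β+1), which approaches μ(1−μ) as α+β → 0.
So the supremum is μ(1−μ) = 0.115×0.885 = 0.1018.

0.1018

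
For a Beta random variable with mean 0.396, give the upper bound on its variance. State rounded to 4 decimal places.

For fixed mean μ the Beta variance is μ(1−μ)/(α+β+1), increasing as α+β decreases.
Its least upper bound (not attained) is μ(1−μ) = 0.396·0.604 = 0.2392.

0.2392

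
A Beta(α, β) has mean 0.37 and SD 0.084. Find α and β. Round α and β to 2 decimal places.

α = 11.85, β = 20.18

σ² = 0.084² = 0.007056.
With s = α+β, Var = μ(1−μ)/(s+1), so s+1 = (0.37×0.63)/0.007056 = 33.0357 and s = 32.0357.
α = μs = 11.85, β = (1−μ)s = 20.18.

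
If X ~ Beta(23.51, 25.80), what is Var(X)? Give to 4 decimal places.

0.0050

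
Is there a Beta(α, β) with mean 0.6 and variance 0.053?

For any Beta, Var(X) < E[X]·(1−E[X]).
Here μ(1−μ) = 0.6×0.4 = 0.24, and 0.053 < 0.24.

Yes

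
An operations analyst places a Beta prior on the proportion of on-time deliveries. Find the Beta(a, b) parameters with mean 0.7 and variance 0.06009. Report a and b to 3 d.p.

a = 1.746, b = 0.748

By moment matching, a+b = μ(1−μ)/σ² − 1 = (0.7·0.3)/0.06009 − 1 = 3.4948 − 1 = 2.4948.
Since a/(a+b) = μ, a = 0.7·2.4948 = 1.746 and b = 0.3·2.4948 = 0.748.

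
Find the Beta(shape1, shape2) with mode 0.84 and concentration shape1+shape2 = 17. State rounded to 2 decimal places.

shape1 = 13.60, shape2 = 3.40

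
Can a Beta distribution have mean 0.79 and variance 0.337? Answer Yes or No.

For any Beta, Var(X) < E[X]·(1−E[X]).
Here μ(1−μ) = 0.79×0.21 = 0.1659, and 0.337 ≥ 0.1659.

No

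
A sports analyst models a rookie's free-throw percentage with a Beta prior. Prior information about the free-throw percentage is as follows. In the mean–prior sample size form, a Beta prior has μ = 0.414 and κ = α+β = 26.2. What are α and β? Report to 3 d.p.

α = 10.847, β = 15.353

α = μκ = 0.414×26.2 = 10.847 and β = (1−μ)κ = 0.586×26.2 = 15.353.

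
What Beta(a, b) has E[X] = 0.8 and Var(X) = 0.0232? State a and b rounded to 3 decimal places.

a = 4.717, b = 1.179

By moment matching, a+b = μ(1−μ)/σ² − 1 = (0.8·0.2)/0.0232 − 1 = 6.8966 − 1 = 5.8966.
Since a/(a+b) = μ, a = 0.8·5.8966 = 4.717 and b = 0.2·5.8966 = 1.179.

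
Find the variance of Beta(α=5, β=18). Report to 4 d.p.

0.0071

Var = αβ/[(α+β)²(α+β+1)] = (5×18)/(23²×24) = 90/12696 = 0.0071.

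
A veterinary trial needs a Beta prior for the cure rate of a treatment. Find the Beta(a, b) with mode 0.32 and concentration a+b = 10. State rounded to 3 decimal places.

For a,b>1 the mode is (a−1)/(a+b−2), so a = mode·(κ−2)+1 = 0.32×8+1 = 3.560.
And b = (1−mode)·(κ−2)+1 = 0.68×8+1 = 6.440.

a = 3.560, b = 6.440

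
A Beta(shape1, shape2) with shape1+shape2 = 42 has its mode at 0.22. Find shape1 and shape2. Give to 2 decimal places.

shape1 = 9.80, shape2 = 32.20

Mode = (shape1−1)/(κ−2) with κ = shape1+shape2, so shape1−1 = 0.22·40 = 8.80.
shape1 = 9.80; shape2 = κ − shape1 = 32.20.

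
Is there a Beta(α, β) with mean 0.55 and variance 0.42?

A Beta with mean μ has variance μ(1−μ)/(α+β+1) < μ(1−μ).
Here μ(1−μ) = 0.55×0.45 = 0.2475, and 0.42 ≥ 0.2475.

No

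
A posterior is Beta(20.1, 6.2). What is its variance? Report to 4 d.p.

0.0066

Var = αβ/[(α+β)²(α+β+1)] = (20.1×6.2)/(26.3²×27.3) = 124.62/18883.137 = 0.0066.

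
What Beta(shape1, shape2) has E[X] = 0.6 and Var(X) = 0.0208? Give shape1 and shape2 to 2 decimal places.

Write ν = shape1+shape2; then shape1 = μν and Var = μ(1−μ)/(ν+1).
ν = μ(1−μ)/Var − 1 = 0.24/0.0208 − 1 = 10.5385.
shape1 = 0.6·10.5385 = 6.32, shape2 = 0.4·10.5385 = 4.22.

shape1 = 6.32, shape2 = 4.22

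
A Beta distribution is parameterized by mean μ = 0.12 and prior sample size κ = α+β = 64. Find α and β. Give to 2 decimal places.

α = μκ = 0.12×64 = 7.68 and β = (1−μ)κ = 0.88×64 = 56.32.

α = 7.68, β = 56.32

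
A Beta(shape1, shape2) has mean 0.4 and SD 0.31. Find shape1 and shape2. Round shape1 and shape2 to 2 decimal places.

shape1 = 0.60, shape2 = 0.90

Variance = 0.31² = 0.0961. The moment-matching identity shape1+shape2 = μ(1−μ)/Var − 1 gives
shape1+shape2 = 0.24/0.0961 − 1 = 1.4974, so shape1 = μ·1.4974 = 0.60 and shape2 = (1−μ)·1.4974 = 0.90.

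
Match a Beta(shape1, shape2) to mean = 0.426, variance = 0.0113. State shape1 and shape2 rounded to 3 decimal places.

shape1 = 8.792, shape2 = 11.847

Write ν = shape1+shape2; then shape1 = μν and Var = μ(1−μ)/(ν+1).
ν = μ(1−μ)/Var − 1 = 0.244524/0.0113 − 1 = 20.6393.
shape1 = 0.426·20.6393 = 8.792, shape2 = 0.574·20.6393 = 11.847.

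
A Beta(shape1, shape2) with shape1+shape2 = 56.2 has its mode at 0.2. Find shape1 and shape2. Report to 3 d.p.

shape1 = 11.840, shape2 = 44.360

For shape1,shape2>1 the mode is (shape1−1)/(shape1+shape2−2), so shape1 = mode·(κ−2)+1 = 0.2×54.2+1 = 11.840.
And shape2 = (1−mode)·(κ−2)+1 = 0.8×54.2+1 = 44.360.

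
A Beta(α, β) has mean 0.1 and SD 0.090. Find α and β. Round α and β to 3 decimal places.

α = 1.011, β = 9.100

First σ² = 0.008100. Setting α = μn, β = (1−μ)n with n = α+β,
μ(1−μ)/(n+1) = 0.008100 ⇒ n+1 = 0.09/0.008100 = 11.1111 ⇒ n = 10.1111.
Hence α = 0.1×10.1111 = 1.011, β = 0.9×10.1111 = 9.100.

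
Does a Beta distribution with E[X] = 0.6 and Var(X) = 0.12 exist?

The Beta variance bound is σ² < μ(1−μ).
Here μ(1−μ) = 0.6×0.4 = 0.24, and 0.12 < 0.24.

Yes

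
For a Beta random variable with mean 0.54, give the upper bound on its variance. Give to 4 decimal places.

0.2484

Var = μ(1−μ)/(α+β+1), which approaches μ(1−μ) as α+β → 0.
So the supremum is μ(1−μ) = 0.54×0.46 = 0.2484.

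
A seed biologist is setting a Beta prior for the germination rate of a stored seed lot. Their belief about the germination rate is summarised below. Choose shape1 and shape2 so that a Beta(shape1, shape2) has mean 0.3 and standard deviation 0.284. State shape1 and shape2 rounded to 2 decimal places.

shape1 = 0.48, shape2 = 1.12

Variance = 0.284² = 0.080656. The moment-matching identity shape1+shape2 = μ(1−μ)/Var − 1 gives
shape1+shape2 = 0.21/0.080656 − 1 = 1.6037, so shape1 = μ·1.6037 = 0.48 and shape2 = (1−μ)·1.6037 = 1.12.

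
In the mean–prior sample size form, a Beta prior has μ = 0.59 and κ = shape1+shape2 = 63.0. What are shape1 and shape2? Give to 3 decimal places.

shape1 = 37.170, shape2 = 25.830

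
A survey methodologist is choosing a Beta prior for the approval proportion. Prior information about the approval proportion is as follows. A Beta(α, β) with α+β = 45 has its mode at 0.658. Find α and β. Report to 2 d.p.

Since the density peak of Beta(α,β) is at (α−1)/(α+β−2),
α = 1 + 0.658(45−2) = 29.29 and β = 45 − 29.29 = 15.71.

α = 29.29, β = 15.71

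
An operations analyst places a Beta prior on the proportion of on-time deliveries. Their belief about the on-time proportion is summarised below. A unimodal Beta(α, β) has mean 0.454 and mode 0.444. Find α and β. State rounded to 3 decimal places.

Let s = α+β. Mean gives α = μs = 0.454s; mode gives (α−1)/(s−2) = 0.444.
Substituting: 0.454s − 1 = 0.444(s−2) = 0.444s − 0.888, so 0.010s = 0.112 and s = 11.2000.
Then α = 0.454×11.2000 = 5.085 and β = s−α = 6.115.

α = 5.085, β = 6.115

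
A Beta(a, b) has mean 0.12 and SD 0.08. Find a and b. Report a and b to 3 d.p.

Variance = 0.08² = 0.0064. The moment-matching identity a+b = μ(1−μ)/Var − 1 gives
a+b = 0.1056/0.0064 − 1 = 15.5000, so a = μ·15.5000 = 1.860 and b = (1−μ)·15.5000 = 13.640.

a = 1.860, b = 13.640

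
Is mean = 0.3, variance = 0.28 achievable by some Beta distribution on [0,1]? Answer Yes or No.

No

For any Beta, Var(X) < E[X]·(1−E[X]).
Here μ(1−μ) = 0.3×0.7 = 0.21, and 0.28 ≥ 0.21.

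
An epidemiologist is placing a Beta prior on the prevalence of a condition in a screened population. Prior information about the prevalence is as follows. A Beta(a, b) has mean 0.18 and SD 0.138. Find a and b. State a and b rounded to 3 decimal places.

a = 1.215, b = 5.535

Variance = 0.138² = 0.019044. The moment-matching identity a+b = μ(1−μ)/Var − 1 gives
a+b = 0.1476/0.019044 − 1 = 6.7505, so a = μ·6.7505 = 1.215 and b = (1−μ)·6.7505 = 5.535.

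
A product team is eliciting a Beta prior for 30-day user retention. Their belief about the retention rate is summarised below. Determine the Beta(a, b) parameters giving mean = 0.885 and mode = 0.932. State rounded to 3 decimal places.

With s = a+b: μ = a/s and mode = (a−1)/(s−2). Eliminating a = μs,
μs − 1 = m(s−2) ⇒ s(μ−m) = 1−2m ⇒ s = -0.864/-0.047 = 18.3830.
So a = μs = 16.269, b = (1−μ)s = 2.114.

a = 16.269, b = 2.114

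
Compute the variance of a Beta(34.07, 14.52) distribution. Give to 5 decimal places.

0.00423

α+β = 48.59 and αβ = 494.6964, so Var = αβ/[(α+β)²(α+β+1)] = 494.6964/117081.399879 = 0.00423.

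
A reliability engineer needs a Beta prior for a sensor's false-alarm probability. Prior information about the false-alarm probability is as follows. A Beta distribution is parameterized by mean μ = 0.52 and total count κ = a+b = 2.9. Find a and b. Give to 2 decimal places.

a = 1.51, b = 1.39

Split κ in proportion μ : (1−μ): a = 0.52·2.9 = 1.51, b = 2.9 − 1.51 = 1.39.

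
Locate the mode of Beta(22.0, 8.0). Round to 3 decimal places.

0.750

With α,β > 1, mode = (α−1)/(α+β−2) = 21.0/28.0 = 0.750.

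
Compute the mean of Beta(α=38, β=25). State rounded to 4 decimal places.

0.6032

E[X] = α/(α+β) = 38/63 = 0.6032.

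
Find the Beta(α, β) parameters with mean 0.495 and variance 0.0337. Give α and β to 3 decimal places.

By moment matching, α+β = μ(1−μ)/σ² − 1 = (0.495·0.505)/0.0337 − 1 = 7.4177 − 1 = 6.4177.
Since α/(α+β) = μ, α = 0.495·6.4177 = 3.177 and β = 0.505·6.4177 = 3.241.

α = 3.177, β = 3.241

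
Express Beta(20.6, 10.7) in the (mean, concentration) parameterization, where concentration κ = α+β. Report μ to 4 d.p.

μ = 0.6581, κ = 31.3

κ = α+β = 20.6+10.7 = 31.3; μ = α/κ = 20.6/31.3 = 0.6581.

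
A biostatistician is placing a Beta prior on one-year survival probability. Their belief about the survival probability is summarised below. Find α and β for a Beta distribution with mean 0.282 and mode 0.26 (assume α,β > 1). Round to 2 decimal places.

Let s = α+β. Mean gives α = μs = 0.282s; mode gives (α−1)/(s−2) = 0.26.
Substituting: 0.282s − 1 = 0.26(s−2) = 0.26s − 0.52, so 0.022s = 0.48 and s = 21.8182.
Then α = 0.282×21.8182 = 6.15 and β = s−α = 15.67.

α = 6.15, β = 15.67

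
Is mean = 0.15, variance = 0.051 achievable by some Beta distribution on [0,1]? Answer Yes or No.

Yes

The Beta variance bound is σ² < μ(1−μ).
Here μ(1−μ) = 0.15×0.85 = 0.1275, and 0.051 < 0.1275.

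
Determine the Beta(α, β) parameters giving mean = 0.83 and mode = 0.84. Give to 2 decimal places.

α = 56.44, β = 11.56

Let s = α+β. Mean gives α = μs = 0.83s; mode gives (α−1)/(s−2) = 0.84.
Substituting: 0.83s − 1 = 0.84(s−2) = 0.84s − 1.68, so -0.01s = -0.68 and s = 68.0000.
Then α = 0.83×68.0000 = 56.44 and β = s−α = 11.56.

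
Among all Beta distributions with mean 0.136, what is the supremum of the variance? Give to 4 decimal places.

For fixed mean μ the Beta variance is μ(1−μ)/(α+β+1), increasing as α+β decreases.
Its least upper bound (not attained) is μ(1−μ) = 0.136·0.864 = 0.1175.

0.1175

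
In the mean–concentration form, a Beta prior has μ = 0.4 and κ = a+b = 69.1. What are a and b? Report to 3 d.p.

a = 27.640, b = 41.460

Split κ in proportion μ : (1−μ): a = 0.4·69.1 = 27.640, b = 69.1 − 27.640 = 41.460.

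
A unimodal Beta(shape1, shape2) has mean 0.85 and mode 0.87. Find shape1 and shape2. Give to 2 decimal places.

Let s = shape1+shape2. Mean gives shape1 = μs = 0.85s; mode gives (shape1−1)/(s−2) = 0.87.
Substituting: 0.85s − 1 = 0.87(s−2) = 0.87s − 1.74, so -0.02s = -0.74 and s = 37.0000.
Then shape1 = 0.85×37.0000 = 31.45 and shape2 = s−shape1 = 5.55.

shape1 = 31.45, shape2 = 5.55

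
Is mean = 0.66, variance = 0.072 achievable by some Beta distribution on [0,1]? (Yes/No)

Yes

For any Beta, Var(X) < E[X]·(1−E[X]).
Here μ(1−μ) = 0.66×0.34 = 0.2244, and 0.072 < 0.2244.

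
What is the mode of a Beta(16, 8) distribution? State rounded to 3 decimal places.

0.682

The density x^(α−1)(1−x)^(β−1) is maximised at (α−1)/(α+β−2) = 15/22 = 0.682.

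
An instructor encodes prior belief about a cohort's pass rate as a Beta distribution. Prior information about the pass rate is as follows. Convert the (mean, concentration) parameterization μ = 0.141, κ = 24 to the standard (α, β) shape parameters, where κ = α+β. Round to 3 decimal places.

α = 3.384, β = 20.616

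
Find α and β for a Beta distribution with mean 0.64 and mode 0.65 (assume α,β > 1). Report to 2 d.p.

α = 19.20, β = 10.80

With s = α+β: μ = α/s and mode = (α−1)/(s−2). Eliminating α = μs,
μs − 1 = m(s−2) ⇒ s(μ−m) = 1−2m ⇒ s = -0.30/-0.01 = 30.0000.
So α = μs = 19.20, β = (1−μ)s = 10.80.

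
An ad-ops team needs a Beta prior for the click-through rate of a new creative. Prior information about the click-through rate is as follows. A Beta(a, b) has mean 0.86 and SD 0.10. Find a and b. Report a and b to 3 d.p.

First σ² = 0.0100. Setting a = μn, b = (1−μ)n with n = a+b,
μ(1−μ)/(n+1) = 0.0100 ⇒ n+1 = 0.1204/0.0100 = 12.0400 ⇒ n = 11.0400.
Hence a = 0.86×11.0400 = 9.494, b = 0.14×11.0400 = 1.546.

a = 9.494, b = 1.546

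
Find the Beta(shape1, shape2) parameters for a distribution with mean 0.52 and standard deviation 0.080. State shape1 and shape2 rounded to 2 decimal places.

shape1 = 19.76, shape2 = 18.24

Variance = 0.080² = 0.006400. The moment-matching identity shape1+shape2 = μ(1−μ)/Var − 1 gives
shape1+shape2 = 0.2496/0.006400 − 1 = 38.0000, so shape1 = μ·38.0000 = 19.76 and shape2 = (1−μ)·38.0000 = 18.24.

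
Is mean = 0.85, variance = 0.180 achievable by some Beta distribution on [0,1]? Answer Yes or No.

No

A Beta with mean μ has variance μ(1−μ)/(α+β+1) < μ(1−μ).
Here μ(1−μ) = 0.85×0.15 = 0.1275, and 0.180 ≥ 0.1275.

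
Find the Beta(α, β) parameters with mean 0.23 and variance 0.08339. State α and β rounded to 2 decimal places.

α = 0.26, β = 0.87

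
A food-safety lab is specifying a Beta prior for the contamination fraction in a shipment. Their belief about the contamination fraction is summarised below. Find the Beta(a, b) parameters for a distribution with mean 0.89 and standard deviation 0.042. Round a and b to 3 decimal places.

a = 48.504, b = 5.995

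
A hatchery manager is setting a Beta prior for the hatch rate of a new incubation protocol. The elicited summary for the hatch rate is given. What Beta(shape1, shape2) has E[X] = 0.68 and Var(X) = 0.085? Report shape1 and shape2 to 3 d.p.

shape1 = 1.061, shape2 = 0.499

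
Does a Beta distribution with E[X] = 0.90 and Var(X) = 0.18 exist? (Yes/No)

No

A Beta with mean μ has variance μ(1−μ)/(α+β+1) < μ(1−μ).
Here μ(1−μ) = 0.90×0.10 = 0.0900, and 0.18 ≥ 0.0900.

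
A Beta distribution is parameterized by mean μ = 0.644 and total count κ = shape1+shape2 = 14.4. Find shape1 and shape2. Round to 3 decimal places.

shape1 = 9.274, shape2 = 5.126

shape1 = μκ = 0.644×14.4 = 9.274 and shape2 = (1−μ)κ = 0.356×14.4 = 5.126.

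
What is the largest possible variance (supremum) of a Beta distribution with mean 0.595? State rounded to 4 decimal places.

Var = μ(1−μ)/(α+β+1), which approaches μ(1−μ) as α+β → 0.
So the supremum is μ(1−μ) = 0.595×0.405 = 0.2410.

0.2410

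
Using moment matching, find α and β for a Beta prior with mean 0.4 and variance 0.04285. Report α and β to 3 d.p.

Write ν = α+β; then α = μν and Var = μ(1−μ)/(ν+1).
ν = μ(1−μ)/Var − 1 = 0.24/0.04285 − 1 = 4.6009.
α = 0.4·4.6009 = 1.840, β = 0.6·4.6009 = 2.761.

α = 1.840, β = 2.761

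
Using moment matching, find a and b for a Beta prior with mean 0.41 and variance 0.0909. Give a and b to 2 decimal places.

Write ν = a+b; then a = μν and Var = μ(1−μ)/(ν+1).
ν = μ(1−μ)/Var − 1 = 0.2419/0.0909 − 1 = 1.6612.
a = 0.41·1.6612 = 0.68, b = 0.59·1.6612 = 0.98.

a = 0.68, b = 0.98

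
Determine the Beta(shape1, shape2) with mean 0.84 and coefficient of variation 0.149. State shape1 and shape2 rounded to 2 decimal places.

shape1 = 6.37, shape2 = 1.21

Var = (CV·μ)² = (0.149×0.84)² = 0.015665.
shape1+shape2 = μ(1−μ)/Var − 1 = 0.1344/0.015665 − 1 = 7.5796.
Thus shape1 = 0.84·7.5796 = 6.37 and shape2 = 0.16·7.5796 = 1.21.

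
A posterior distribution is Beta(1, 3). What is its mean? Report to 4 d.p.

E[X] = α/(α+β) = 1/4 = 0.2500.

0.2500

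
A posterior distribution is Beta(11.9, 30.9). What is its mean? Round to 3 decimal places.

0.278

E[X] = α/(α+β) = 11.9/42.8 = 0.278.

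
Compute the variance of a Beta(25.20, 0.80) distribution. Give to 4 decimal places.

α+β = 26.00 and αβ = 20.1600, so Var = αβ/[(α+β)²(α+β+1)] = 20.1600/18252.000000 = 0.0011.

0.0011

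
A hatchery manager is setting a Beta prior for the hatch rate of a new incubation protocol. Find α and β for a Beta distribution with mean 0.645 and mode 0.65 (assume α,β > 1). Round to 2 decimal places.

α = 38.70, β = 21.30

Let s = α+β. Mean gives α = μs = 0.645s; mode gives (α−1)/(s−2) = 0.65.
Substituting: 0.645s − 1 = 0.65(s−2) = 0.65s − 1.30, so -0.005s = -0.30 and s = 60.0000.
Then α = 0.645×60.0000 = 38.70 and β = s−α = 21.30.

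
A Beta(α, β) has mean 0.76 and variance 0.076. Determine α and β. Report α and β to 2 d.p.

Write ν = α+β; then α = μν and Var = μ(1−μ)/(ν+1).
ν = μ(1−μ)/Var − 1 = 0.1824/0.076 − 1 = 1.4000.
α = 0.76·1.4000 = 1.06, β = 0.24·1.4000 = 0.34.

α = 1.06, β = 0.34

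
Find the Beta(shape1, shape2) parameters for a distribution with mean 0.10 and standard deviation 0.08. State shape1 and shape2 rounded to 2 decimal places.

shape1 = 1.31, shape2 = 11.76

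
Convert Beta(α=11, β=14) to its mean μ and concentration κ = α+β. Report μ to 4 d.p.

κ = α+β = 11+14 = 25; μ = α/κ = 11/25 = 0.4400.

μ = 0.4400, κ = 25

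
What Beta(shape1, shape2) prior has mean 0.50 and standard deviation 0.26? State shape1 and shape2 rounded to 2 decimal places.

σ² = 0.26² = 0.0676.
With s = shape1+shape2, Var = μ(1−μ)/(s+1), so s+1 = (0.50×0.50)/0.0676 = 3.6982 and s = 2.6982.
shape1 = μs = 1.35, shape2 = (1−μ)s = 1.35.

shape1 = 1.35, shape2 = 1.35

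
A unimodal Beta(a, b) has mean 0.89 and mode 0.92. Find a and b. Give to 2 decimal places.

a = 24.92, b = 3.08

Let s = a+b. Mean gives a = μs = 0.89s; mode gives (a−1)/(s−2) = 0.92.
Substituting: 0.89s − 1 = 0.92(s−2) = 0.92s − 1.84, so -0.03s = -0.84 and s = 28.0000.
Then a = 0.89×28.0000 = 24.92 and b = s−a = 3.08.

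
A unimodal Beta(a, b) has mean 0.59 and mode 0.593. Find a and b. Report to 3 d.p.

Let s = a+b. Mean gives a = μs = 0.59s; mode gives (a−1)/(s−2) = 0.593.
Substituting: 0.59s − 1 = 0.593(s−2) = 0.593s − 1.186, so -0.003s = -0.186 and s = 62.0000.
Then a = 0.59×62.0000 = 36.580 and b = s−a = 25.420.

a = 36.580, b = 25.420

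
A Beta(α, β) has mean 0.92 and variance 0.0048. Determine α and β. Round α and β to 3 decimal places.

By moment matching, α+β = μ(1−μ)/σ² − 1 = (0.92·0.08)/0.0048 − 1 = 15.3333 − 1 = 14.3333.
Since α/(α+β) = μ, α = 0.92·14.3333 = 13.187 and β = 0.08·14.3333 = 1.147.

α = 13.187, β = 1.147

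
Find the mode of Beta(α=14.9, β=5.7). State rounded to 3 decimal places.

The density x^(α−1)(1−x)^(β−1) is maximised at (α−1)/(α+β−2) = 13.9/18.6 = 0.747.

0.747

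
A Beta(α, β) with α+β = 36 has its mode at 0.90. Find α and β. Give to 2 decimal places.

Since the density peak of Beta(α,β) is at (α−1)/(α+β−2),
α = 1 + 0.90(36−2) = 31.60 and β = 36 − 31.60 = 4.40.

α = 31.60, β = 4.40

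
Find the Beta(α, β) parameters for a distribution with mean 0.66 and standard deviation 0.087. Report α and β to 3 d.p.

First σ² = 0.007569. Setting α = μn, β = (1−μ)n with n = α+β,
μ(1−μ)/(n+1) = 0.007569 ⇒ n+1 = 0.2244/0.007569 = 29.6472 ⇒ n = 28.6472.
Hence α = 0.66×28.6472 = 18.907, β = 0.34×28.6472 = 9.740.

α = 18.907, β = 9.740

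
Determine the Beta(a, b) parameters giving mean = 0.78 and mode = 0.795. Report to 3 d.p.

With s = a+b: μ = a/s and mode = (a−1)/(s−2). Eliminating a = μs,
μs − 1 = m(s−2) ⇒ s(μ−m) = 1−2m ⇒ s = -0.590/-0.015 = 39.3333.
So a = μs = 30.680, b = (1−μ)s = 8.653.

a = 30.680, b = 8.653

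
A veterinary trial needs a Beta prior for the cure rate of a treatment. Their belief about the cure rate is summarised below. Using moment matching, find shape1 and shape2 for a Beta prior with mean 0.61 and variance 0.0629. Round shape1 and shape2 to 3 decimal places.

shape1 = 1.697, shape2 = 1.085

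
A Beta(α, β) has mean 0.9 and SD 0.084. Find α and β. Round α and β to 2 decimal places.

α = 10.58, β = 1.18

First σ² = 0.007056. Setting α = μn, β = (1−μ)n with n = α+β,
μ(1−μ)/(n+1) = 0.007056 ⇒ n+1 = 0.09/0.007056 = 12.7551 ⇒ n = 11.7551.
Hence α = 0.9×11.7551 = 10.58, β = 0.1×11.7551 = 1.18.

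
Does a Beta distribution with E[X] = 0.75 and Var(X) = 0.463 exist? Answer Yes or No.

For any Beta, Var(X) < E[X]·(1−E[X]).
Here μ(1−μ) = 0.75×0.25 = 0.1875, and 0.463 ≥ 0.1875.

No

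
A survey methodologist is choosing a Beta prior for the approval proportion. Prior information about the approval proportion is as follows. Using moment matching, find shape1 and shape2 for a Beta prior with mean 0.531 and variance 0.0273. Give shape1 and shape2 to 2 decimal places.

shape1 = 4.31, shape2 = 3.81

Let s = shape1+shape2. The Beta variance is μ(1−μ)/(s+1).
So s+1 = μ(1−μ)/σ² = (0.531×0.469)/0.0273 = 0.249039/0.0273 = 9.1223, giving s = 8.1223.
Then shape1 = μs = 0.531×8.1223 = 4.31 and shape2 = (1−μ)s = 0.469×8.1223 = 3.81.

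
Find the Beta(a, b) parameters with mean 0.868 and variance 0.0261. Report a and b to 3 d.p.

a = 2.942, b = 0.447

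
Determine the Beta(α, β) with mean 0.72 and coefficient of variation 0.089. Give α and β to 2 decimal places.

σ = CV·μ = 0.089×0.72 = 0.06408, so σ² = 0.004106.
s+1 = μ(1−μ)/σ² = 0.2016/0.004106 = 49.0959, so s = α+β = 48.0959.
α = μs = 34.63, β = (1−μ)s = 13.47.

α = 34.63, β = 13.47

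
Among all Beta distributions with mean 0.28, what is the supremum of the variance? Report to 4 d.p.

0.2016

Var = μ(1−μ)/(α+β+1), which approaches μ(1−μ) as α+β → 0.
So the supremum is μ(1−μ) = 0.28×0.72 = 0.2016.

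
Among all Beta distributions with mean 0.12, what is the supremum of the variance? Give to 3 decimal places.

0.106

Var = μ(1−μ)/(α+β+1), which approaches μ(1−μ) as α+β → 0.
So the supremum is μ(1−μ) = 0.12×0.88 = 0.106.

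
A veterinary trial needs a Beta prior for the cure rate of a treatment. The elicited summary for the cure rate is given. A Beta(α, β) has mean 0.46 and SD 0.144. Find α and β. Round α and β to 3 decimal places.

α = 5.050, β = 5.929

First σ² = 0.020736. Setting α = μn, β = (1−μ)n with n = α+β,
μ(1−μ)/(n+1) = 0.020736 ⇒ n+1 = 0.2484/0.020736 = 11.9792 ⇒ n = 10.9792.
Hence α = 0.46×10.9792 = 5.050, β = 0.54×10.9792 = 5.929.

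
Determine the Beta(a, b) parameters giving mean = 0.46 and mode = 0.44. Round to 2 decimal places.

a = 2.76, b = 3.24

With s = a+b: μ = a/s and mode = (a−1)/(s−2). Eliminating a = μs,
μs − 1 = m(s−2) ⇒ s(μ−m) = 1−2m ⇒ s = 0.12/0.02 = 6.0000.
So a = μs = 2.76, b = (1−μ)s = 3.24.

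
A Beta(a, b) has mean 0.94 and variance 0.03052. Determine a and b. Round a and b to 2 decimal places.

a = 0.80, b = 0.05

By moment matching, a+b = μ(1−μ)/σ² − 1 = (0.94·0.06)/0.03052 − 1 = 1.8480 − 1 = 0.8480.
Since a/(a+b) = μ, a = 0.94·0.8480 = 0.80 and b = 0.06·0.8480 = 0.05.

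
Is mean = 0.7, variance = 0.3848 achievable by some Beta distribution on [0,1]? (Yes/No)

The Beta variance bound is σ² < μ(1−μ).
Here μ(1−μ) = 0.7×0.3 = 0.21, and 0.3848 ≥ 0.21.

No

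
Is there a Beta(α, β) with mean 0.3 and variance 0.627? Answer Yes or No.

No

The Beta variance bound is σ² < μ(1−μ).
Here μ(1−μ) = 0.3×0.7 = 0.21, and 0.627 ≥ 0.21.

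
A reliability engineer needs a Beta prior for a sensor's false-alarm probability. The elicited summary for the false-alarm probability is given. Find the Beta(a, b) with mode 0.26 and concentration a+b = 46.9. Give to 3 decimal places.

Mode = (a−1)/(κ−2) with κ = a+b, so a−1 = 0.26·44.9 = 11.674.
a = 12.674; b = κ − a = 34.226.

a = 12.674, b = 34.226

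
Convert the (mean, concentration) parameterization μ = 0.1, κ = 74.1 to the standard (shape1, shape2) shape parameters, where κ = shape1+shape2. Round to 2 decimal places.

shape1 = μκ = 0.1×74.1 = 7.41 and shape2 = (1−μ)κ = 0.9×74.1 = 66.69.

shape1 = 7.41, shape2 = 66.69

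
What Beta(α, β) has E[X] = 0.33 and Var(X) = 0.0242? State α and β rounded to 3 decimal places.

α = 2.685, β = 5.451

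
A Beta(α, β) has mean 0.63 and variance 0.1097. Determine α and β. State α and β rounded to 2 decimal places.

α = 0.71, β = 0.42

By moment matching, α+β = μ(1−μ)/σ² − 1 = (0.63·0.37)/0.1097 − 1 = 2.1249 − 1 = 1.1249.
Since α/(α+β) = μ, α = 0.63·1.1249 = 0.71 and β = 0.37·1.1249 = 0.42.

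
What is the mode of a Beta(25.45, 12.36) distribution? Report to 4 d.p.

The density x^(α−1)(1−x)^(β−1) is maximised at (α−1)/(α+β−2) = 24.45/35.81 = 0.6828.

0.6828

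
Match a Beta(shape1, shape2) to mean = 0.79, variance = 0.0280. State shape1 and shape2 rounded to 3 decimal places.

shape1 = 3.891, shape2 = 1.034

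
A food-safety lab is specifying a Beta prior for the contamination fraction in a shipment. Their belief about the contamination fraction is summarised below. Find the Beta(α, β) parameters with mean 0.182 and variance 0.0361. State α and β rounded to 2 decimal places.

α = 0.57, β = 2.56

By moment matching, α+β = μ(1−μ)/σ² − 1 = (0.182·0.818)/0.0361 − 1 = 4.1240 − 1 = 3.1240.
Since α/(α+β) = μ, α = 0.182·3.1240 = 0.57 and β = 0.818·3.1240 = 2.56.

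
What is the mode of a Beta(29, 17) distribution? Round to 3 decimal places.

0.636

With α,β > 1, mode = (α−1)/(α+β−2) = 28/44 = 0.636.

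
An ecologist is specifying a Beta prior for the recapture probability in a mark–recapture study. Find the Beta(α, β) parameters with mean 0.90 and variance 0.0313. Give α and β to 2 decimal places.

α = 1.69, β = 0.19

Let s = α+β. The Beta variance is μ(1−μ)/(s+1).
So s+1 = μ(1−μ)/σ² = (0.90×0.10)/0.0313 = 0.0900/0.0313 = 2.8754, giving s = 1.8754.
Then α = μs = 0.90×1.8754 = 1.69 and β = (1−μ)s = 0.10×1.8754 = 0.19.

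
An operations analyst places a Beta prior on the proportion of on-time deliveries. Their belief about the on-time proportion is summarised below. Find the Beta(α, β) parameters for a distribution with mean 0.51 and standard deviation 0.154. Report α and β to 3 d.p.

α = 4.864, β = 4.673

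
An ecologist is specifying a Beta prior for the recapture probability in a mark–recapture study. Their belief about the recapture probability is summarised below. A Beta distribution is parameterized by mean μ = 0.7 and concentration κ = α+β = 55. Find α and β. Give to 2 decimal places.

α = μκ = 0.7×55 = 38.50 and β = (1−μ)κ = 0.3×55 = 16.50.

α = 38.50, β = 16.50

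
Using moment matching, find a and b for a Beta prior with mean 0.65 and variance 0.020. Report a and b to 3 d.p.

Write ν = a+b; then a = μν and Var = μ(1−μ)/(ν+1).
ν = μ(1−μ)/Var − 1 = 0.2275/0.020 − 1 = 10.3750.
a = 0.65·10.3750 = 6.744, b = 0.35·10.3750 = 3.631.

a = 6.744, b = 3.631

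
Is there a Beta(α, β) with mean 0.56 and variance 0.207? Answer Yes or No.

Yes

The Beta variance bound is σ² < μ(1−μ).
Here μ(1−μ) = 0.56×0.44 = 0.2464, and 0.207 < 0.2464.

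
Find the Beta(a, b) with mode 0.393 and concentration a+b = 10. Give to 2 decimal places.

a = 4.14, b = 5.86

Mode = (a−1)/(κ−2) with κ = a+b, so a−1 = 0.393·8 = 3.14.
a = 4.14; b = κ − a = 5.86.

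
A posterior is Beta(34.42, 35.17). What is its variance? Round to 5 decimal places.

0.00354

α+β = 69.59 and αβ = 1210.5514, so Var = αβ/[(α+β)²(α+β+1)] = 1210.5514/341851.000179 = 0.00354.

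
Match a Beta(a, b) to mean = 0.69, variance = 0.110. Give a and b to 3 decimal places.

a = 0.652, b = 0.293

Let s = a+b. The Beta variance is μ(1−μ)/(s+1).
So s+1 = μ(1−μ)/σ² = (0.69×0.31)/0.110 = 0.2139/0.110 = 1.9445, giving s = 0.9445.
Then a = μs = 0.69×0.9445 = 0.652 and b = (1−μ)s = 0.31×0.9445 = 0.293.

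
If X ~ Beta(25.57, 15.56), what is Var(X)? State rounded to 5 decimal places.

Var = αβ/[(α+β)²(α+β+1)] = (25.57×15.56)/(41.13²×42.13) = 397.8692/71270.347797 = 0.00558.

0.00558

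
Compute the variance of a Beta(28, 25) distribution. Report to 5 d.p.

0.00461

α+β = 53 and αβ = 700, so Var = αβ/[(α+β)²(α+β+1)] = 700/151686 = 0.00461.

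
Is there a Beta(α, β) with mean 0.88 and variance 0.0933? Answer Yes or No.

Yes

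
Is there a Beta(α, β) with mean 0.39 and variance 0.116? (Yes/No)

Yes

The Beta variance bound is σ² < μ(1−μ).
Here μ(1−μ) = 0.39×0.61 = 0.2379, and 0.116 < 0.2379.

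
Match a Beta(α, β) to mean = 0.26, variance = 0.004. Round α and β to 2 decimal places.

α = 12.25, β = 34.85

Let s = α+β. The Beta variance is μ(1−μ)/(s+1).
So s+1 = μ(1−μ)/σ² = (0.26×0.74)/0.004 = 0.1924/0.004 = 48.1000, giving s = 47.1000.
Then α = μs = 0.26×47.1000 = 12.25 and β = (1−μ)s = 0.74×47.1000 = 34.85.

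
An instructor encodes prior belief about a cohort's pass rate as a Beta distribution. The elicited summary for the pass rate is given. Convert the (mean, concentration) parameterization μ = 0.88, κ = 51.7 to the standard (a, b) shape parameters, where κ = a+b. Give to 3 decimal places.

a = 45.496, b = 6.204

Split κ in proportion μ : (1−μ): a = 0.88·51.7 = 45.496, b = 51.7 − 45.496 = 6.204.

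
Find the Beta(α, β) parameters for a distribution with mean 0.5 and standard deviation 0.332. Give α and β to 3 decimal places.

α = 0.634, β = 0.634

σ² = 0.332² = 0.110224.
With s = α+β, Var = μ(1−μ)/(s+1), so s+1 = (0.5×0.5)/0.110224 = 2.2681 and s = 1.2681.
α = μs = 0.634, β = (1−μ)s = 0.634.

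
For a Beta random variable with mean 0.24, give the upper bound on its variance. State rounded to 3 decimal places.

For fixed mean μ the Beta variance is μ(1−μ)/(α+β+1), increasing as α+β decreases.
Its least upper bound (not attained) is μ(1−μ) = 0.24·0.76 = 0.182.

0.182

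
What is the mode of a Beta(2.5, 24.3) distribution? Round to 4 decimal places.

0.0605

The density x^(α−1)(1−x)^(β−1) is maximised at (α−1)/(α+β−2) = 1.5/24.8 = 0.0605.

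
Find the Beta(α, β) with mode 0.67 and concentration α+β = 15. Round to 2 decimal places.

Since the density peak of Beta(α,β) is at (α−1)/(α+β−2),
α = 1 + 0.67(15−2) = 9.71 and β = 15 − 9.71 = 5.29.

α = 9.71, β = 5.29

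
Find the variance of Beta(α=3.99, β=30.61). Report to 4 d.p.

α+β = 34.60 and αβ = 122.1339, so Var = αβ/[(α+β)²(α+β+1)] = 122.1339/42618.896000 = 0.0029.

0.0029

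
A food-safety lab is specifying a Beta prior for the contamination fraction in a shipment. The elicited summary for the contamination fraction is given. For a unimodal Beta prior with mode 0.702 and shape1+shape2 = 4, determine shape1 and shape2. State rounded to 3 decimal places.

Since the density peak of Beta(shape1,shape2) is at (shape1−1)/(shape1+shape2−2),
shape1 = 1 + 0.702(4−2) = 2.404 and shape2 = 4 − 2.404 = 1.596.

shape1 = 2.404, shape2 = 1.596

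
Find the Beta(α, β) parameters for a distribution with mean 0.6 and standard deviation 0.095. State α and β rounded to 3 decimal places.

α = 15.356, β = 10.237

First σ² = 0.009025. Setting α = μn, β = (1−μ)n with n = α+β,
μ(1−μ)/(n+1) = 0.009025 ⇒ n+1 = 0.24/0.009025 = 26.5928 ⇒ n = 25.5928.
Hence α = 0.6×25.5928 = 15.356, β = 0.4×25.5928 = 10.237.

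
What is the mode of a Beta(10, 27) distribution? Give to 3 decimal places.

0.257

With α,β > 1, mode = (α−1)/(α+β−2) = 9/35 = 0.257.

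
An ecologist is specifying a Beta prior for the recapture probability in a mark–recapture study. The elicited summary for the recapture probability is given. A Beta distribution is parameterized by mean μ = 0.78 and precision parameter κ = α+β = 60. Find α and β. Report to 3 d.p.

α = μκ = 0.78×60 = 46.800 and β = (1−μ)κ = 0.22×60 = 13.200.

α = 46.800, β = 13.200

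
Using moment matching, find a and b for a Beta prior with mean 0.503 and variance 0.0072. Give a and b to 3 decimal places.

a = 16.962, b = 16.759

By moment matching, a+b = μ(1−μ)/σ² − 1 = (0.503·0.497)/0.0072 − 1 = 34.7210 − 1 = 33.7210.
Since a/(a+b) = μ, a = 0.503·33.7210 = 16.962 and b = 0.497·33.7210 = 16.759.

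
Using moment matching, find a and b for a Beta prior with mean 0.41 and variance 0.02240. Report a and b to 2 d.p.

Write ν = a+b; then a = μν and Var = μ(1−μ)/(ν+1).
ν = μ(1−μ)/Var − 1 = 0.2419/0.02240 − 1 = 9.7991.
a = 0.41·9.7991 = 4.02, b = 0.59·9.7991 = 5.78.

a = 4.02, b = 5.78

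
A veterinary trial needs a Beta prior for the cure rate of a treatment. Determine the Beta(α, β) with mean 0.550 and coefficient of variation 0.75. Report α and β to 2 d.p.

σ = CV·μ = 0.75×0.550 = 0.41250, so σ² = 0.170156.
s+1 = μ(1−μ)/σ² = 0.247500/0.170156 = 1.4545, so s = α+β = 0.4545.
α = μs = 0.25, β = (1−μ)s = 0.20.

α = 0.25, β = 0.20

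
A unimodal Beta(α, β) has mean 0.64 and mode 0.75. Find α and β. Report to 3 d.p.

α = 2.909, β = 1.636

Let s = α+β. Mean gives α = μs = 0.64s; mode gives (α−1)/(s−2) = 0.75.
Substituting: 0.64s − 1 = 0.75(s−2) = 0.75s − 1.50, so -0.11s = -0.50 and s = 4.5455.
Then α = 0.64×4.5455 = 2.909 and β = s−α = 1.636.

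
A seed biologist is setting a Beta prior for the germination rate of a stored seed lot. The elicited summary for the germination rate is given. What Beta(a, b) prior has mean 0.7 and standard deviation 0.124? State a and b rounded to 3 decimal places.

a = 8.860, b = 3.797

Variance = 0.124² = 0.015376. The moment-matching identity a+b = μ(1−μ)/Var − 1 gives
a+b = 0.21/0.015376 − 1 = 12.6576, so a = μ·12.6576 = 8.860 and b = (1−μ)·12.6576 = 3.797.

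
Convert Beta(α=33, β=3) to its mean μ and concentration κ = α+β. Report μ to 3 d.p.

κ = α+β = 33+3 = 36; μ = α/κ = 33/36 = 0.917.

μ = 0.917, κ = 36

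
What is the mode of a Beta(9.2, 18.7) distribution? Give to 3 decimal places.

0.317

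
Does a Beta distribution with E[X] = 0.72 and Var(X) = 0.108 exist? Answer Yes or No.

Yes

The Beta variance bound is σ² < μ(1−μ).
Here μ(1−μ) = 0.72×0.28 = 0.2016, and 0.108 < 0.2016.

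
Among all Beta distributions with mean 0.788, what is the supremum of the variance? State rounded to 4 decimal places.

For fixed mean μ the Beta variance is μ(1−μ)/(α+β+1), increasing as α+β decreases.
Its least upper bound (not attained) is μ(1−μ) = 0.788·0.212 = 0.1671.

0.1671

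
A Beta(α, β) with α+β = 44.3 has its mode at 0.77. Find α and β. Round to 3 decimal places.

For α,β>1 the mode is (α−1)/(α+β−2), so α = mode·(κ−2)+1 = 0.77×42.3+1 = 33.571.
And β = (1−mode)·(κ−2)+1 = 0.23×42.3+1 = 10.729.

α = 33.571, β = 10.729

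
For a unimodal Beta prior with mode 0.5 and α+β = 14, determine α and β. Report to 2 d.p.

For α,β>1 the mode is (α−1)/(α+β−2), so α = mode·(κ−2)+1 = 0.5×12+1 = 7.00.
And β = (1−mode)·(κ−2)+1 = 0.5×12+1 = 7.00.

α = 7.00, β = 7.00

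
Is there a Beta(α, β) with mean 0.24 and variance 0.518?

No

For any Beta, Var(X) < E[X]·(1−E[X]).
Here μ(1−μ) = 0.24×0.76 = 0.1824, and 0.518 ≥ 0.1824.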